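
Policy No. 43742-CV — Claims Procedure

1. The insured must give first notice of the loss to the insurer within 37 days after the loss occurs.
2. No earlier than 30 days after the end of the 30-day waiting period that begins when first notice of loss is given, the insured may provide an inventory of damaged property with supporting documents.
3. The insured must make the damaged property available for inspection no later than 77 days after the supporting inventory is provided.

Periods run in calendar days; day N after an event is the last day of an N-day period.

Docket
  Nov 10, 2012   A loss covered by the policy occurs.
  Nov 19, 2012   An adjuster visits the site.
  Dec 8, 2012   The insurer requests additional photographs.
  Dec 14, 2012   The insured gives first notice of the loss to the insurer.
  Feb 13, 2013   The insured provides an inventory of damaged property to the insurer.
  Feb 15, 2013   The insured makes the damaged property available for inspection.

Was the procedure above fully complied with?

(1) due by Nov 10, 2012 + 37 days = Dec 17, 2012; done Dec 14, 2012 — timely.
(2) permitted from Jan 13, 2013 + 30 days = Feb 12, 2013 onward; done Feb 13, 2013, after the minimum wait.
(3) due by Feb 13, 2013 + 77 days = May 1, 2013; completed Feb 15, 2013, before the deadline.

Yes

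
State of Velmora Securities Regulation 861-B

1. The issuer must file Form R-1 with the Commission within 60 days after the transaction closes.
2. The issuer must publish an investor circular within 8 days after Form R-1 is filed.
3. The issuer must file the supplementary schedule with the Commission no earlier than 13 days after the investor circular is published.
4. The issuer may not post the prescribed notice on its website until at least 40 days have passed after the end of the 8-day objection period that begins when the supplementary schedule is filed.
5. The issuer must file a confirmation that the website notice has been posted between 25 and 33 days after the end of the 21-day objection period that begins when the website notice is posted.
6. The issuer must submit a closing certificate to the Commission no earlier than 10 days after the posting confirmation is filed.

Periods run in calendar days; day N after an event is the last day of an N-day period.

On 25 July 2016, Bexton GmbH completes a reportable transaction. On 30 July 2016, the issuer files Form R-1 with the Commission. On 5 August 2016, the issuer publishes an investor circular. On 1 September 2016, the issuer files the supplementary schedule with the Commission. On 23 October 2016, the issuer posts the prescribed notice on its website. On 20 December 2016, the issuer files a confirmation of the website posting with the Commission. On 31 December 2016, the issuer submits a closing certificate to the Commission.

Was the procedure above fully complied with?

Step 1: 60 days after 25 July 2016 (when the transaction closes) is 23 September 2016; completed 30 July 2016, before the deadline.
Step 2: 8 days after 30 July 2016 (when Form R-1 is filed) is 7 August 2016; done 5 August 2016 — timely.
Step 3: the earliest permitted date is 13 days after 5 August 2016 (when the investor circular is published), i.e. 18 August 2016; 1 September 2016 is on or after that date.
Step 4: the earliest permitted date is 40 days after 9 September 2016 (end of the 8-day objection period, which began when the supplementary schedule is filed on 1 September 2016), i.e. 19 October 2016; done 23 October 2016 — permitted.
Step 5: the window is 25–33 days after 13 November 2016 (end of the 21-day objection period, which began when the website notice is posted on 23 October 2016), so 8 December 2016 through 16 December 2016; 20 December 2016 is 4 days past the end of the window.
Later steps need not be reached.

No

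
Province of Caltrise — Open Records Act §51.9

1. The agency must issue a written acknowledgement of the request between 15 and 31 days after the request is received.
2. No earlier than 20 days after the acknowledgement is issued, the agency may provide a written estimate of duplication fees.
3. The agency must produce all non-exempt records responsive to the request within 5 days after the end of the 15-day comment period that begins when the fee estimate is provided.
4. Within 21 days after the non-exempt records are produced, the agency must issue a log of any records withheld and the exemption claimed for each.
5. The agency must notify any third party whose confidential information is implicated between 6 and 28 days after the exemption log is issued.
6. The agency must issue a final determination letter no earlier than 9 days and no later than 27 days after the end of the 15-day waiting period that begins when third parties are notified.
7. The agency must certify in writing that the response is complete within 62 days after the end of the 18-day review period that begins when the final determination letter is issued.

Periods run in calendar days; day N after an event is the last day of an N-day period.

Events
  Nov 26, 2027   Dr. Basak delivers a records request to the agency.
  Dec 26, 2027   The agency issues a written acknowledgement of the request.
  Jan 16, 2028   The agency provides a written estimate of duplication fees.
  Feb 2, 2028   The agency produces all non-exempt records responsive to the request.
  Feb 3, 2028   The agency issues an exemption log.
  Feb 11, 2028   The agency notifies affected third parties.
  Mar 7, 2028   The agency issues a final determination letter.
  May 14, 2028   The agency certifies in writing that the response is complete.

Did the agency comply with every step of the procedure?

Yes

(1) the permitted window runs from Nov 26, 2027 + 15 = Dec 11, 2027 to Nov 26, 2027 + 31 = Dec 27, 2027; Dec 26, 2027 falls inside that range.
(2) permitted from Dec 26, 2027 + 20 days = Jan 15, 2028 onward; done Jan 16, 2028 — permitted.
(3) due by Jan 31, 2028 + 5 days = Feb 5, 2028; Feb 2, 2028 is within that limit.
(4) due by Feb 2, 2028 + 21 days = Feb 23, 2028; done Feb 3, 2028 — timely.
(5) the permitted window runs from Feb 3, 2028 + 6 = Feb 9, 2028 to Feb 3, 2028 + 28 = Mar 2, 2028; done Feb 11, 2028 — within the window.
(6) the permitted window runs from Feb 26, 2028 + 9 = Mar 6, 2028 to Feb 26, 2028 + 27 = Mar 24, 2028; Mar 7, 2028 falls inside that range.
(7) due by Mar 25, 2028 + 62 days = May 26, 2028; completed May 14, 2028, before the deadline.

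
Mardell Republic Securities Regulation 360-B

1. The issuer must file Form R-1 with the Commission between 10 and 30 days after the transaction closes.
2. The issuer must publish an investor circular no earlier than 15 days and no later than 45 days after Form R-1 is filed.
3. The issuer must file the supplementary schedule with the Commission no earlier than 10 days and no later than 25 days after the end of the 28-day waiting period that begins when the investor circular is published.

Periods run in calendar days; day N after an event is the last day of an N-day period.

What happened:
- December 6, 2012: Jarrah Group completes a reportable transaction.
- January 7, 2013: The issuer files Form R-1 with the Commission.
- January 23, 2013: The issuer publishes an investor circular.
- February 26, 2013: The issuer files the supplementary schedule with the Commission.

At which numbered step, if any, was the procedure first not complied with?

Step 1

Step 1 — 10 and 30 days from December 6, 2012 (when the transaction closes) are December 16, 2012 and January 5, 2013 respectively; done January 7, 2013 — 2 days after the window closed.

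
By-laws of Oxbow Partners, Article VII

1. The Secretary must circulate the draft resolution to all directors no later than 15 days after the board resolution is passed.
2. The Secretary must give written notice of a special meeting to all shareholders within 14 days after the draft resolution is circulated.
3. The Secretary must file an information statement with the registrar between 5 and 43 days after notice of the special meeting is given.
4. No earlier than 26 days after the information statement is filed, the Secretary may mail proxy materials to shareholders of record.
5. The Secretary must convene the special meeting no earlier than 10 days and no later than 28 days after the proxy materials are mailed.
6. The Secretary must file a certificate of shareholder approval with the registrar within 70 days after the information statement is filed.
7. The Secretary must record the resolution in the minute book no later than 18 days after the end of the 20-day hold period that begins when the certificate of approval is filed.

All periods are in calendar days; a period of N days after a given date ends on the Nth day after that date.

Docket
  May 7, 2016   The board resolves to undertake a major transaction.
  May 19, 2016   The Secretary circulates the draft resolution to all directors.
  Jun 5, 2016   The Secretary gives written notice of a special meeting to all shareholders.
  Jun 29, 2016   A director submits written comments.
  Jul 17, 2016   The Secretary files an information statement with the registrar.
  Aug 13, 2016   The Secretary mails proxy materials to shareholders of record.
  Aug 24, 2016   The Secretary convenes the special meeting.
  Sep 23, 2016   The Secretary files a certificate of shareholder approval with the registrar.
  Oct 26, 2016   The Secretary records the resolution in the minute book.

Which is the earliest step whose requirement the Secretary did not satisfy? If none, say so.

Step 2

Step 1: 15 days after May 7, 2016 (when the board resolution is passed) is May 22, 2016; done May 19, 2016 — timely.
Step 2: 14 days after May 19, 2016 (when the draft resolution is circulated) is Jun 2, 2016; not done until Jun 5, 2016, 3 days after the deadline.
The procedure was therefore not followed at step 2.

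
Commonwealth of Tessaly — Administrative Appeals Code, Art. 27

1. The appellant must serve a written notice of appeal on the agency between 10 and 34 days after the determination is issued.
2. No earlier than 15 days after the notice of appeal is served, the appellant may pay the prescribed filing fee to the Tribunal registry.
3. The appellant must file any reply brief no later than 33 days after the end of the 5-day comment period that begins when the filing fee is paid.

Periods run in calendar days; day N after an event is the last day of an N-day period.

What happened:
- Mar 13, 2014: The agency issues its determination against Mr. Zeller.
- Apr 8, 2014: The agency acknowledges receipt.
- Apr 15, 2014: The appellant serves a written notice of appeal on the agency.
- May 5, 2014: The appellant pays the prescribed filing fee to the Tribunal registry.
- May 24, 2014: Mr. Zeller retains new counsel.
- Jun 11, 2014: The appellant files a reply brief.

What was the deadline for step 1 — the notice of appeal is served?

Apr 16, 2014

Step 1 runs from Mar 13, 2014, when the determination is issued. The window is 10–34 days after Mar 13, 2014; it closes on Apr 16, 2014.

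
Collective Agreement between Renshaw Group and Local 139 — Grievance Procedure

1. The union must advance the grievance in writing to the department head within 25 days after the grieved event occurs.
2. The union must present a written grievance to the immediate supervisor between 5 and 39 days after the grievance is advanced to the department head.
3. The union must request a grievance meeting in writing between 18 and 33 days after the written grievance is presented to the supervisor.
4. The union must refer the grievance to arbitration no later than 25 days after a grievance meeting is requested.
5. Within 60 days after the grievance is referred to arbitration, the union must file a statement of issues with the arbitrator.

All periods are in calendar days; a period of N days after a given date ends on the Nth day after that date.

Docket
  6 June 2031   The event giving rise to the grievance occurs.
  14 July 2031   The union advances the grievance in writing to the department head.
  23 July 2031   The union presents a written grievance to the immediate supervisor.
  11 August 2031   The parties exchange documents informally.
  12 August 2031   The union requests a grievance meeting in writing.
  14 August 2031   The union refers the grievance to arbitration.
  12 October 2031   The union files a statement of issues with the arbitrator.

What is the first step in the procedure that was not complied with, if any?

(1) due by 6 June 2031 + 25 days = 1 July 2031; not done until 14 July 2031, 13 days after the deadline.
The analysis stops there.

Step 1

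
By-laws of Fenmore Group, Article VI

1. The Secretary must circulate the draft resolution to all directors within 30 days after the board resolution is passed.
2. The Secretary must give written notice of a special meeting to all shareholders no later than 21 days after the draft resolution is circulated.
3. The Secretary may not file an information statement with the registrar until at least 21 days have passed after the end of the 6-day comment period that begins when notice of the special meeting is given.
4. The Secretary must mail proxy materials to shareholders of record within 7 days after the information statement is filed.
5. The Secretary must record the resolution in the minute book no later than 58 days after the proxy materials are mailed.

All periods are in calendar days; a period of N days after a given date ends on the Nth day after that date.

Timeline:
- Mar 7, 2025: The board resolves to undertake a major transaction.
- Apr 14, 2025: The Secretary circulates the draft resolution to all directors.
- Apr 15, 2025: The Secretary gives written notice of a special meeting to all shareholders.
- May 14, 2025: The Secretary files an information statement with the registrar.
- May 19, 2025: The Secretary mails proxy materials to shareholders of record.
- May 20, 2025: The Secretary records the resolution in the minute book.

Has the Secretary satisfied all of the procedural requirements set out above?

Step 1 — counting 30 days from Mar 7, 2025 (when the board resolution is passed) gives a deadline of Apr 6, 2025; not done until Apr 14, 2025, 8 days after the deadline.
Later steps need not be reached.

No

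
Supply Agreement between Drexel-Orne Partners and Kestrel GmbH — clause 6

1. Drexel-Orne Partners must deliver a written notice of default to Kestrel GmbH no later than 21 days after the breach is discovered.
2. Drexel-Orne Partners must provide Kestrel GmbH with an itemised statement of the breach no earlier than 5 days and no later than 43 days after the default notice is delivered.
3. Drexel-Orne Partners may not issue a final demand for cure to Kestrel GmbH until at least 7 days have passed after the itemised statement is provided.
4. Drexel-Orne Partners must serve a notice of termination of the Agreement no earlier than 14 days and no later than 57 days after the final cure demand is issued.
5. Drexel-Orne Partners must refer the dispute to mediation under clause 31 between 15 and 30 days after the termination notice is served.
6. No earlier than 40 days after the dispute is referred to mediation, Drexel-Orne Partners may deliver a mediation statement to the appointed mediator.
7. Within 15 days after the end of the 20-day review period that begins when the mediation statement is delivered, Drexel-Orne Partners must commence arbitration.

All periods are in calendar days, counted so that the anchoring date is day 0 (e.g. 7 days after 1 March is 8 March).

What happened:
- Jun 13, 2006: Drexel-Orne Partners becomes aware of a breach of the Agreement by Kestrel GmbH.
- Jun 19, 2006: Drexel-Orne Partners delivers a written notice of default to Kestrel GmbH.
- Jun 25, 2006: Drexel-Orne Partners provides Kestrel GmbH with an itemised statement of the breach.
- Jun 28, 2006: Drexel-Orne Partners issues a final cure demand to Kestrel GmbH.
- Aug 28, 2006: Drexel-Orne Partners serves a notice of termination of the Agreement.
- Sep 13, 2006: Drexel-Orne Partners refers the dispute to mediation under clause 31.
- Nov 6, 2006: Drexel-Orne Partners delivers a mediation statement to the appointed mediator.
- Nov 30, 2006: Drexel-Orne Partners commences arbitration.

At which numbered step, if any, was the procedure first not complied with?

Step 1 — counting 21 days from Jun 13, 2006 (when the breach is discovered) gives a deadline of Jul 4, 2006; done Jun 19, 2006 — timely.
Step 2 — 5 and 43 days from Jun 19, 2006 (when the default notice is delivered) are Jun 24, 2006 and Aug 1, 2006 respectively; done Jun 25, 2006, which is between those dates.
Step 3 — must wait 7 days from Jun 25, 2006 (when the itemised statement is provided), so not before Jul 2, 2006; acted on Jun 28, 2006, 4 days prematurely.
The analysis stops there.

Step 3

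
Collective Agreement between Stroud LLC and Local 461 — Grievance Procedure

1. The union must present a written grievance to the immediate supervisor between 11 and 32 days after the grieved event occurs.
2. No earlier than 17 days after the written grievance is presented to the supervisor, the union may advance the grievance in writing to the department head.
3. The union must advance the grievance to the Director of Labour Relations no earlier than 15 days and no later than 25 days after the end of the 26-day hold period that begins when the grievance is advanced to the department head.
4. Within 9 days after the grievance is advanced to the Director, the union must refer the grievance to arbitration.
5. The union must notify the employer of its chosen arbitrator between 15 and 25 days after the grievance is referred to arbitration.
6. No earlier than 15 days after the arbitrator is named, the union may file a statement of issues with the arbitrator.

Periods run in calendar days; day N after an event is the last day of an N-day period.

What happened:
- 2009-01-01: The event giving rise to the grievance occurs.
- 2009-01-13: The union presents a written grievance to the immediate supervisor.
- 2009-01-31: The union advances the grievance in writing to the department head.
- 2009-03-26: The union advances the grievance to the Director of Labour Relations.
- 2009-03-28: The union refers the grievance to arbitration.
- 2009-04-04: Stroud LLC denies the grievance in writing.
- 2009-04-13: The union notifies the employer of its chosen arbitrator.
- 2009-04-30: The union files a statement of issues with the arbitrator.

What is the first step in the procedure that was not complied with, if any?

Step 3

Step 1 — 11 and 32 days from 2009-01-01 (when the grieved event occurs) are 2009-01-12 and 2009-02-02 respectively; done 2009-01-13 — within the window.
Step 2 — must wait 17 days from 2009-01-13 (when the written grievance is presented to the supervisor), so not before 2009-01-30; 2009-01-31 is on or after that date.
Step 3 — 15 and 25 days from 2009-02-26 (end of the 26-day hold period, which began when the grievance is advanced to the department head on 2009-01-31) are 2009-03-13 and 2009-03-23 respectively; done 2009-03-26 — 3 days after the window closed.
The analysis stops there.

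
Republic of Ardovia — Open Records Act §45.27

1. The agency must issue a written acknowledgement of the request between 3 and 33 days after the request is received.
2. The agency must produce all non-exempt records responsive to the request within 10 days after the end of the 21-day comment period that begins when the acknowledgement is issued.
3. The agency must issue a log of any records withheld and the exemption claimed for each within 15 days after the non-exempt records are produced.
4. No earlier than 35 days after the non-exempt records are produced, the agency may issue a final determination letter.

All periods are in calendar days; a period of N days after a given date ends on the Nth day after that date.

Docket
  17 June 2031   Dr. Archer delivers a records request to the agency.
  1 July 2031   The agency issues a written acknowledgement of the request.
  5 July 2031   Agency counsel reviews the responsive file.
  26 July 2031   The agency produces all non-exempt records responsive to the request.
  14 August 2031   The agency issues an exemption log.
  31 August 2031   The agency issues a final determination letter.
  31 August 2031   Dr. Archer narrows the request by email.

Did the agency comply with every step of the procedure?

Step 1: the window is 3–33 days after 17 June 2031 (when the request is received), so 20 June 2031 through 20 July 2031; 1 July 2031 falls inside that range.
Step 2: 10 days after 22 July 2031 (end of the 21-day comment period, which began when the acknowledgement is issued on 1 July 2031) is 1 August 2031; done 26 July 2031 — timely.
Step 3: 15 days after 26 July 2031 (when the non-exempt records are produced) is 10 August 2031; done 14 August 2031 — 4 days late.

No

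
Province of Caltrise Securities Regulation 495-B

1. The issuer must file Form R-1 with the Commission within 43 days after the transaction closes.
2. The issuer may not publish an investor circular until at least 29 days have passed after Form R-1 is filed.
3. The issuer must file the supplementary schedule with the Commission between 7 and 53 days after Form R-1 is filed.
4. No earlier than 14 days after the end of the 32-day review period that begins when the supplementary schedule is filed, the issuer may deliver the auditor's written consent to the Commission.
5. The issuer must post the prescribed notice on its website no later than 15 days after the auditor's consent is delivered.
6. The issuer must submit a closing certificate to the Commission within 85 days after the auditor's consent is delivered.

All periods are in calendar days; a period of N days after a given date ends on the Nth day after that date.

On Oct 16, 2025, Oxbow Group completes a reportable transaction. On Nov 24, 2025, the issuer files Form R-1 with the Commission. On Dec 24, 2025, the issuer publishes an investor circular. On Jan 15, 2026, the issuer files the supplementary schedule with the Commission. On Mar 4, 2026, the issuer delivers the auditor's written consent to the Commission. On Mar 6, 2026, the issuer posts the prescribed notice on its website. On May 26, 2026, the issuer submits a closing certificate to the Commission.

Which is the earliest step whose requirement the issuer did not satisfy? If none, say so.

(1) due by Oct 16, 2025 + 43 days = Nov 28, 2025; done Nov 24, 2025 — timely.
(2) permitted from Nov 24, 2025 + 29 days = Dec 23, 2025 onward; done Dec 24, 2025, after the minimum wait.
(3) the permitted window runs from Nov 24, 2025 + 7 = Dec 1, 2025 to Nov 24, 2025 + 53 = Jan 16, 2026; done Jan 15, 2026 — within the window.
(4) permitted from Feb 16, 2026 + 14 days = Mar 2, 2026 onward; Mar 4, 2026 is on or after that date.
(5) due by Mar 4, 2026 + 15 days = Mar 19, 2026; done Mar 6, 2026 — timely.
(6) due by Mar 4, 2026 + 85 days = May 28, 2026; completed May 26, 2026, before the deadline.

None — every step was satisfied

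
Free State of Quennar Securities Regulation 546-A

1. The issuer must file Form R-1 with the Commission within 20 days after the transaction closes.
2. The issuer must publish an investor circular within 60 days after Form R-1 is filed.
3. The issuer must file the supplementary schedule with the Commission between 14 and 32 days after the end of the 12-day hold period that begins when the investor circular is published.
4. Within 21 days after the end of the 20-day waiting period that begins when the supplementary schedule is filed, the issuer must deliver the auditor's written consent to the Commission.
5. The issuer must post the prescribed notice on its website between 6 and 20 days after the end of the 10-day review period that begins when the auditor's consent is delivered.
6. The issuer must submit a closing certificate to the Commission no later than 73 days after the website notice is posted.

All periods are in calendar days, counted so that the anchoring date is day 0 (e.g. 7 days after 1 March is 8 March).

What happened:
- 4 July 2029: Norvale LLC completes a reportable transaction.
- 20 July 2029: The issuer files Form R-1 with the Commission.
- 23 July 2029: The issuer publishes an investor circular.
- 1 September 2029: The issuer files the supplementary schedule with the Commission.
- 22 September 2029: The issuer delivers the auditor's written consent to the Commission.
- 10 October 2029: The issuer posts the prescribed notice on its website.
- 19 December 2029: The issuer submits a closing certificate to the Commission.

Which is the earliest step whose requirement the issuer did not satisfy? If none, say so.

Step 1: 20 days after 4 July 2029 (when the transaction closes) is 24 July 2029; done 20 July 2029 — timely.
Step 2: 60 days after 20 July 2029 (when Form R-1 is filed) is 18 September 2029; completed 23 July 2029, before the deadline.
Step 3: the window is 14–32 days after 4 August 2029 (end of the 12-day hold period, which began when the investor circular is published on 23 July 2029), so 18 August 2029 through 5 September 2029; 1 September 2029 falls inside that range.
Step 4: 21 days after 21 September 2029 (end of the 20-day waiting period, which began when the supplementary schedule is filed on 1 September 2029) is 12 October 2029; 22 September 2029 is within that limit.
Step 5: the window is 6–20 days after 2 October 2029 (end of the 10-day review period, which began when the auditor's consent is delivered on 22 September 2029), so 8 October 2029 through 22 October 2029; done 10 October 2029 — within the window.
Step 6: 73 days after 10 October 2029 (when the website notice is posted) is 22 December 2029; 19 December 2029 is within that limit.

None — every step was satisfied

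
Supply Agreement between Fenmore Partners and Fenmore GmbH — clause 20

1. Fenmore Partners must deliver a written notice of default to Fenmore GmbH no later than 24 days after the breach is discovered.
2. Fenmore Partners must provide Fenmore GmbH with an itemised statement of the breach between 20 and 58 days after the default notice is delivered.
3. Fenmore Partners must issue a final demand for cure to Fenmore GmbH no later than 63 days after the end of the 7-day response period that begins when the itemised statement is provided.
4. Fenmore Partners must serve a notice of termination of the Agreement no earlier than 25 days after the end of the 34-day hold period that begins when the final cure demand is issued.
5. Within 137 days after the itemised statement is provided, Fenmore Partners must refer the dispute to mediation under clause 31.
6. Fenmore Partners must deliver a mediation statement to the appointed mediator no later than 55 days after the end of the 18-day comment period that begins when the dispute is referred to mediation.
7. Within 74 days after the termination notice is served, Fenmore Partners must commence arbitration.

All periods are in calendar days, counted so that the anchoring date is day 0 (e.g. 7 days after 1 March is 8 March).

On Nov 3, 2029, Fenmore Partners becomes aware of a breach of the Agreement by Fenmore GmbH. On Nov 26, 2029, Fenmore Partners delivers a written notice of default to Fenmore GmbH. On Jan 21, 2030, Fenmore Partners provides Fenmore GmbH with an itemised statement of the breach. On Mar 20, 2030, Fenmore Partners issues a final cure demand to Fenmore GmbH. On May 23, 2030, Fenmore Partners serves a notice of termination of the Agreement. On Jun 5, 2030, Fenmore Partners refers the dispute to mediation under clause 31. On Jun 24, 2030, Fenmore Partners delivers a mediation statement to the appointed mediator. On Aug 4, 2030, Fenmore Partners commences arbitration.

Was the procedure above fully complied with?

Yes

Step 1: 24 days after Nov 3, 2029 (when the breach is discovered) is Nov 27, 2029; done Nov 26, 2029 — timely.
Step 2: the window is 20–58 days after Nov 26, 2029 (when the default notice is delivered), so Dec 16, 2029 through Jan 23, 2030; Jan 21, 2030 falls inside that range.
Step 3: 63 days after Jan 28, 2030 (end of the 7-day response period, which began when the itemised statement is provided on Jan 21, 2030) is Apr 1, 2030; done Mar 20, 2030 — timely.
Step 4: the earliest permitted date is 25 days after Apr 23, 2030 (end of the 34-day hold period, which began when the final cure demand is issued on Mar 20, 2030), i.e. May 18, 2030; done May 23, 2030 — permitted.
Step 5: 137 days after Jan 21, 2030 (when the itemised statement is provided) is Jun 7, 2030; done Jun 5, 2030 — timely.
Step 6: 55 days after Jun 23, 2030 (end of the 18-day comment period, which began when the dispute is referred to mediation on Jun 5, 2030) is Aug 17, 2030; done Jun 24, 2030 — timely.
Step 7: 74 days after May 23, 2030 (when the termination notice is served) is Aug 5, 2030; completed Aug 4, 2030, before the deadline.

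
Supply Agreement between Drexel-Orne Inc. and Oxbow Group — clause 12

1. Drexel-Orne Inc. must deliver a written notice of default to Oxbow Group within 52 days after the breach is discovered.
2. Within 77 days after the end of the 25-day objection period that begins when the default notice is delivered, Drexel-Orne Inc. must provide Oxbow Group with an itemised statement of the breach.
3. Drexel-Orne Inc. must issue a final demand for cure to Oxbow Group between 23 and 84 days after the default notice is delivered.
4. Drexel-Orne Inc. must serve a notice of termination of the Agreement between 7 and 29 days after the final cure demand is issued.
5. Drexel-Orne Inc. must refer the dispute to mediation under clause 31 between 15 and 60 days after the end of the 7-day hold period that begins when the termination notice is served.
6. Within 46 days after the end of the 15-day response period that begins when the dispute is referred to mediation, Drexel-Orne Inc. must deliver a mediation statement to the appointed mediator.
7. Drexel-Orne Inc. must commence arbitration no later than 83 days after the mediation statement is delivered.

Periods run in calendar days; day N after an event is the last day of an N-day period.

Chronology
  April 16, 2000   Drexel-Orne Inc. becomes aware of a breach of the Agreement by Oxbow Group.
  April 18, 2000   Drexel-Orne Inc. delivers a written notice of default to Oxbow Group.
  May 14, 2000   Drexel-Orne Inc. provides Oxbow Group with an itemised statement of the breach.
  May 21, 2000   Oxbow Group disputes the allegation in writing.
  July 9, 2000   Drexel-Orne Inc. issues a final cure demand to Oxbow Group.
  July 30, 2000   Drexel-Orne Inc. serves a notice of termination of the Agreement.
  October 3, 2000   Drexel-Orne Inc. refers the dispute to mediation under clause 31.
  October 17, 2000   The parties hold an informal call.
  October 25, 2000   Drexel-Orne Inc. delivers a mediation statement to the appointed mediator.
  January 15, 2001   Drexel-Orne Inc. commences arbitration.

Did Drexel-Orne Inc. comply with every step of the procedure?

(1) due by April 16, 2000 + 52 days = June 7, 2000; completed April 18, 2000, before the deadline.
(2) due by May 13, 2000 + 77 days = July 29, 2000; completed May 14, 2000, before the deadline.
(3) the permitted window runs from April 18, 2000 + 23 = May 11, 2000 to April 18, 2000 + 84 = July 11, 2000; done July 9, 2000 — within the window.
(4) the permitted window runs from July 9, 2000 + 7 = July 16, 2000 to July 9, 2000 + 29 = August 7, 2000; done July 30, 2000, which is between those dates.
(5) the permitted window runs from August 6, 2000 + 15 = August 21, 2000 to August 6, 2000 + 60 = October 5, 2000; done October 3, 2000 — within the window.
(6) due by October 18, 2000 + 46 days = December 3, 2000; completed October 25, 2000, before the deadline.
(7) due by October 25, 2000 + 83 days = January 16, 2001; completed January 15, 2001, before the deadline.

Yes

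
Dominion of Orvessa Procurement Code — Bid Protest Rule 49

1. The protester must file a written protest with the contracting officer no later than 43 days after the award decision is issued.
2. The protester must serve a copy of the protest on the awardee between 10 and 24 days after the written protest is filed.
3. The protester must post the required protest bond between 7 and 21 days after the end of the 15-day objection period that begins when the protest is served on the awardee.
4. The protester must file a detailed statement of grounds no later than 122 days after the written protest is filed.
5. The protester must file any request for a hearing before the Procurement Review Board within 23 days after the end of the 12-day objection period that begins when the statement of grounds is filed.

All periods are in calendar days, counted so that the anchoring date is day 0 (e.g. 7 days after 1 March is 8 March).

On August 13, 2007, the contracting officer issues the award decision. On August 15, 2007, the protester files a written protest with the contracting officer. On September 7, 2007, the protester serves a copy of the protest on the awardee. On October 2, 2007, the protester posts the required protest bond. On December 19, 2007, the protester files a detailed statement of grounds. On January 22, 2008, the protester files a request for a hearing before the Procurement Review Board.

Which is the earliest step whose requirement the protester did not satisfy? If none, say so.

Step 4

Step 1 — counting 43 days from August 13, 2007 (when the award decision is issued) gives a deadline of September 25, 2007; done August 15, 2007 — timely.
Step 2 — 10 and 24 days from August 15, 2007 (when the written protest is filed) are August 25, 2007 and September 8, 2007 respectively; done September 7, 2007, which is between those dates.
Step 3 — 7 and 21 days from September 22, 2007 (end of the 15-day objection period, which began when the protest is served on the awardee on September 7, 2007) are September 29, 2007 and October 13, 2007 respectively; done October 2, 2007 — within the window.
Step 4 — counting 122 days from August 15, 2007 (when the written protest is filed) gives a deadline of December 15, 2007; December 19, 2007 misses that deadline by 4 days.
The procedure was therefore not followed at step 4.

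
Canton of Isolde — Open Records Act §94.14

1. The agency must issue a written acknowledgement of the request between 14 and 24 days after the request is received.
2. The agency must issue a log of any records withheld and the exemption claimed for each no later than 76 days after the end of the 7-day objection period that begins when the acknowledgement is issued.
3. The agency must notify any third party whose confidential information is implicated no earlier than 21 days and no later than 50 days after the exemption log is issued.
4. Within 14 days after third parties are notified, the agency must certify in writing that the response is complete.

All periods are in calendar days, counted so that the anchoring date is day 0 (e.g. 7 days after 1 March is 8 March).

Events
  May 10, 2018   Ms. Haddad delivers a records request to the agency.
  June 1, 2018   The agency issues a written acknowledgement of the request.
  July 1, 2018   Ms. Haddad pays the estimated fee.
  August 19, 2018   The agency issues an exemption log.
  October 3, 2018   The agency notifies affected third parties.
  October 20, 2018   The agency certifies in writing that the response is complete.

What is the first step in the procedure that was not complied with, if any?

Step 4

Step 1 — 14 and 24 days from May 10, 2018 (when the request is received) are May 24, 2018 and June 3, 2018 respectively; June 1, 2018 falls inside that range.
Step 2 — counting 76 days from June 8, 2018 (end of the 7-day objection period, which began when the acknowledgement is issued on June 1, 2018) gives a deadline of August 23, 2018; done August 19, 2018 — timely.
Step 3 — 21 and 50 days from August 19, 2018 (when the exemption log is issued) are September 9, 2018 and October 8, 2018 respectively; October 3, 2018 falls inside that range.
Step 4 — counting 14 days from October 3, 2018 (when third parties are notified) gives a deadline of October 17, 2018; October 20, 2018 misses that deadline by 3 days.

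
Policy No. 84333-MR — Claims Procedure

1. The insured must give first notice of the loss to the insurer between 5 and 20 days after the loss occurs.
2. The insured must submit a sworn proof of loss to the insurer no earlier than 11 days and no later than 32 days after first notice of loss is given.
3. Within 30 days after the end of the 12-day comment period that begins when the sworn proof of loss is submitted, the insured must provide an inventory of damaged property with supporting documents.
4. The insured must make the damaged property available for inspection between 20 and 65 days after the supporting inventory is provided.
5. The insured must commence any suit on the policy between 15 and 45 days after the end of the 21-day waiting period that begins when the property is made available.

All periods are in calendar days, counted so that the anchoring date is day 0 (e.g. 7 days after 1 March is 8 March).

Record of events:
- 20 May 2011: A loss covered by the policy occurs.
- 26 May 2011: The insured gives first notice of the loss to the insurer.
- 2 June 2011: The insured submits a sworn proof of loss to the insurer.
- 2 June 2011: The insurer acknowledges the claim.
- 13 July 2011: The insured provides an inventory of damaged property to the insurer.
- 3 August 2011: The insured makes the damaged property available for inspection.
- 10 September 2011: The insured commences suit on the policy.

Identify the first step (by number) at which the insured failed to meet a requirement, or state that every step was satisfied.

Step 2

Step 1 — 5 and 20 days from 20 May 2011 (when the loss occurs) are 25 May 2011 and 9 June 2011 respectively; done 26 May 2011, which is between those dates.
Step 2 — 11 and 32 days from 26 May 2011 (when first notice of loss is given) are 6 June 2011 and 27 June 2011 respectively; done 2 June 2011 — 4 days before the window opened.
Later steps need not be reached.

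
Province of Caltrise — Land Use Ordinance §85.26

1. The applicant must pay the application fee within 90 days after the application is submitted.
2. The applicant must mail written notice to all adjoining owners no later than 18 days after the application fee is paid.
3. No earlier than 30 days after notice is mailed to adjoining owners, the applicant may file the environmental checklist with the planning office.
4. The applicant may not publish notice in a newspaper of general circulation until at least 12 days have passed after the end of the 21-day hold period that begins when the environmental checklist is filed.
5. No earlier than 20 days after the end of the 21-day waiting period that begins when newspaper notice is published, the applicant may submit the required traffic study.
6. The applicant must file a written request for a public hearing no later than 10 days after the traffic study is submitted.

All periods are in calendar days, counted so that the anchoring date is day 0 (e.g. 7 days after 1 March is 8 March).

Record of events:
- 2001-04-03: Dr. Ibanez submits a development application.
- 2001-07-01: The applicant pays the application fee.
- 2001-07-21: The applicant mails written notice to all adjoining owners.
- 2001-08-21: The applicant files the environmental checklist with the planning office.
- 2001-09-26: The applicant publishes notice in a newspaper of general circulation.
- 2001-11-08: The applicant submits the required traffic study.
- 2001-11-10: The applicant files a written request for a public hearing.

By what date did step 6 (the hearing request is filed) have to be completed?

2001-11-18

Step 6 runs from 2001-11-08, when the traffic study is submitted. 10 days after 2001-11-08 is 2001-11-18.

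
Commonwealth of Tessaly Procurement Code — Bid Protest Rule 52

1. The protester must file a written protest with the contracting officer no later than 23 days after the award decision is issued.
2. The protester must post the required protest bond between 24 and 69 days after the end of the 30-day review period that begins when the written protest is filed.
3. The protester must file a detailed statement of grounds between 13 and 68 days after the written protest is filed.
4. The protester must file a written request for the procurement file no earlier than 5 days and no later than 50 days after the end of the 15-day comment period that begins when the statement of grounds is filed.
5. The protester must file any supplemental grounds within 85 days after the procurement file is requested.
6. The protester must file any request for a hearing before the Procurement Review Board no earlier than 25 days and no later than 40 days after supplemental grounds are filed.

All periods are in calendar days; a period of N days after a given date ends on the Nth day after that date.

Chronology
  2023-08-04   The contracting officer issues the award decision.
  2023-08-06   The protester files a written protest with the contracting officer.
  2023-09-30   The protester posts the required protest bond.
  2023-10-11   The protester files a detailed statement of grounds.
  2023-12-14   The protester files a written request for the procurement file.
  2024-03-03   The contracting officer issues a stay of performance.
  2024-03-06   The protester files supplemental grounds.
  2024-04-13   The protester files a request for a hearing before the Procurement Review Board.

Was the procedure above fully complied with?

Step 1: 23 days after 2023-08-04 (when the award decision is issued) is 2023-08-27; done 2023-08-06 — timely.
Step 2: the window is 24–69 days after 2023-09-05 (end of the 30-day review period, which began when the written protest is filed on 2023-08-06), so 2023-09-29 through 2023-11-13; 2023-09-30 falls inside that range.
Step 3: the window is 13–68 days after 2023-08-06 (when the written protest is filed), so 2023-08-19 through 2023-10-13; done 2023-10-11, which is between those dates.
Step 4: the window is 5–50 days after 2023-10-26 (end of the 15-day comment period, which began when the statement of grounds is filed on 2023-10-11), so 2023-10-31 through 2023-12-15; 2023-12-14 falls inside that range.
Step 5: 85 days after 2023-12-14 (when the procurement file is requested) is 2024-03-08; done 2024-03-06 — timely.
Step 6: the window is 25–40 days after 2024-03-06 (when supplemental grounds are filed), so 2024-03-31 through 2024-04-15; 2024-04-13 falls inside that range.

Yes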